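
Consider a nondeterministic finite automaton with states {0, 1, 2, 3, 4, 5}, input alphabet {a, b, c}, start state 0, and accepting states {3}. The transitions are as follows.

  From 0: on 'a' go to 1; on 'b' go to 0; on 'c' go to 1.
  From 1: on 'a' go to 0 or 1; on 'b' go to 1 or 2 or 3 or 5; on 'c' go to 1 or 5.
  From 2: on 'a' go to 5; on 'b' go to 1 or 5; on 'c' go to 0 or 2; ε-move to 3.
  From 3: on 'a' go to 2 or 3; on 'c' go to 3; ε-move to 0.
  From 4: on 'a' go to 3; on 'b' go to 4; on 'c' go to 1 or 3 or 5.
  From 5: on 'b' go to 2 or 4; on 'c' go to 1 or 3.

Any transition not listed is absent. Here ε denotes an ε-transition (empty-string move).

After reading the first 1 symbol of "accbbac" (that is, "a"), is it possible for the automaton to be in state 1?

Yes

Start in {0}.
Read 'a': 0→{1}; now {1}.
State 1 is in {1}.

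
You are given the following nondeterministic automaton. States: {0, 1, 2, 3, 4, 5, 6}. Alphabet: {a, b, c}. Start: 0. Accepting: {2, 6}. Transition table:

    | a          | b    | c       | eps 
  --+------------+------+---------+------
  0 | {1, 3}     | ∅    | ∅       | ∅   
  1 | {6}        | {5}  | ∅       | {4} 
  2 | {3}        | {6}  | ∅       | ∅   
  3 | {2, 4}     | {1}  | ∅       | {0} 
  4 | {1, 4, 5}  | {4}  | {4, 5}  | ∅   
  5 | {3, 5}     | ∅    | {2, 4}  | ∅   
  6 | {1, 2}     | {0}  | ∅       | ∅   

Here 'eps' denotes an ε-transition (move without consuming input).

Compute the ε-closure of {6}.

{6}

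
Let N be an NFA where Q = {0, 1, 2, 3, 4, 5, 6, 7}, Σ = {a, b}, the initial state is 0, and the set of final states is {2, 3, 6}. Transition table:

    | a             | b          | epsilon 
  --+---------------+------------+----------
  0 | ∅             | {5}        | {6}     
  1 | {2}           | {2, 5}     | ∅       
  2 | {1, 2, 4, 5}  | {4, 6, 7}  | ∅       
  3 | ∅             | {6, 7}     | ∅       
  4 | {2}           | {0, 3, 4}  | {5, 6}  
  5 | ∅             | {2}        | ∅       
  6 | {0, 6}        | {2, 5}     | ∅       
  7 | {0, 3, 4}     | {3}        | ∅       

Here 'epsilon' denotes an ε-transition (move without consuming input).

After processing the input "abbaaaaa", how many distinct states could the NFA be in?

6

Start: ε-closure({0}) = {0, 6}.
Read 'a': 0→∅, 6→{0, 6}; now {0, 6}.
Read 'b': 0→{5}, 6→{2, 5}; now {2, 5}.
Read 'b': 2→{4, 6, 7}, 5→{2}; union {2, 4, 6, 7}; ε-closure = {2, 4, 5, 6, 7}.
Read 'a': 2→{1, 2, 4, 5}, 4→{2}, 5→∅, 6→{0, 6}, 7→{0, 3, 4}; now {0, 1, 2, 3, 4, 5, 6}.
Read 'a': 0→∅, 1→{2}, 2→{1, 2, 4, 5}, 3→∅, 4→{2}, 5→∅, 6→{0, 6}; now {0, 1, 2, 4, 5, 6}.
Read 'a': 0→∅, 1→{2}, 2→{1, 2, 4, 5}, 4→{2}, 5→∅, 6→{0, 6}; now {0, 1, 2, 4, 5, 6}.
Read 'a': 0→∅, 1→{2}, 2→{1, 2, 4, 5}, 4→{2}, 5→∅, 6→{0, 6}; now {0, 1, 2, 4, 5, 6}.
Read 'a': 0→∅, 1→{2}, 2→{1, 2, 4, 5}, 4→{2}, 5→∅, 6→{0, 6}; now {0, 1, 2, 4, 5, 6}.
That set has 6 states.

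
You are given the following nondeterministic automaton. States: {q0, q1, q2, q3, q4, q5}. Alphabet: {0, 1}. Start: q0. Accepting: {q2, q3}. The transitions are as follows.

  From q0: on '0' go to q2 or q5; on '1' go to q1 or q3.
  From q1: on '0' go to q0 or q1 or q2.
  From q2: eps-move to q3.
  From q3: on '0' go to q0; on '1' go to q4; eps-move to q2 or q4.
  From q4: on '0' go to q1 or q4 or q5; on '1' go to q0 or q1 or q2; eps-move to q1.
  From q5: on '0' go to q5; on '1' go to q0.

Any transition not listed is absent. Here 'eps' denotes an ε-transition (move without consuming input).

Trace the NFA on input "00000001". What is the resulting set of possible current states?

Start in {q0}.
Read '0': {q0} → {q1, q2, q3, q4, q5}.
Read '0': {q1, q2, q3, q4, q5} → {q0, q1, q2, q3, q4, q5}.
Read '0': {q0, q1, q2, q3, q4, q5} → {q0, q1, q2, q3, q4, q5}.
Read '0': {q0, q1, q2, q3, q4, q5} → {q0, q1, q2, q3, q4, q5}.
Read '0': {q0, q1, q2, q3, q4, q5} → {q0, q1, q2, q3, q4, q5}.
Read '0': {q0, q1, q2, q3, q4, q5} → {q0, q1, q2, q3, q4, q5}.
Read '0': {q0, q1, q2, q3, q4, q5} → {q0, q1, q2, q3, q4, q5}.
Read '1': {q0, q1, q2, q3, q4, q5} → {q0, q1, q2, q3, q4}.

{q0, q1, q2, q3, q4}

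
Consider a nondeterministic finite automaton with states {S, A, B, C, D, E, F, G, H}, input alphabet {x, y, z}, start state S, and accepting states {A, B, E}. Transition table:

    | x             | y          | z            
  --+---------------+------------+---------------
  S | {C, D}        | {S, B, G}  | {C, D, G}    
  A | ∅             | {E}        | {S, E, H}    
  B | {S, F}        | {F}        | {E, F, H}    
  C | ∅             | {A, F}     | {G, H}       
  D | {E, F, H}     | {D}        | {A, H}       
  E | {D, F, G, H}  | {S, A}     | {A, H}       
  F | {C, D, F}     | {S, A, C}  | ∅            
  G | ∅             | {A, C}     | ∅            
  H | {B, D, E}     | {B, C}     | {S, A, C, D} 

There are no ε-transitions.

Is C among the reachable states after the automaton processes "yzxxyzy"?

Yes

Start in {S}.
Read 'y': S→{S, B, G}; now {S, B, G}.
Read 'z': S→{C, D, G}, B→{E, F, H}, G→∅; now {C, D, E, F, G, H}.
Read 'x': C→∅, D→{E, F, H}, E→{D, F, G, H}, F→{C, D, F}, G→∅, H→{B, D, E}; now {B, C, D, E, F, G, H}.
Read 'x': B→{S, F}, C→∅, D→{E, F, H}, E→{D, F, G, H}, F→{C, D, F}, G→∅, H→{B, D, E}; now {S, B, C, D, E, F, G, H}.
Read 'y': S→{S, B, G}, B→{F}, C→{A, F}, D→{D}, E→{S, A}, F→{S, A, C}, G→{A, C}, H→{B, C}; now {S, A, B, C, D, F, G}.
Read 'z': S→{C, D, G}, A→{S, E, H}, B→{E, F, H}, C→{G, H}, D→{A, H}, F→∅, G→∅; now {S, A, C, D, E, F, G, H}.
Read 'y': S→{S, B, G}, A→{E}, C→{A, F}, D→{D}, E→{S, A}, F→{S, A, C}, G→{A, C}, H→{B, C}; now {S, A, B, C, D, E, F, G}.
State C is in {S, A, B, C, D, E, F, G}.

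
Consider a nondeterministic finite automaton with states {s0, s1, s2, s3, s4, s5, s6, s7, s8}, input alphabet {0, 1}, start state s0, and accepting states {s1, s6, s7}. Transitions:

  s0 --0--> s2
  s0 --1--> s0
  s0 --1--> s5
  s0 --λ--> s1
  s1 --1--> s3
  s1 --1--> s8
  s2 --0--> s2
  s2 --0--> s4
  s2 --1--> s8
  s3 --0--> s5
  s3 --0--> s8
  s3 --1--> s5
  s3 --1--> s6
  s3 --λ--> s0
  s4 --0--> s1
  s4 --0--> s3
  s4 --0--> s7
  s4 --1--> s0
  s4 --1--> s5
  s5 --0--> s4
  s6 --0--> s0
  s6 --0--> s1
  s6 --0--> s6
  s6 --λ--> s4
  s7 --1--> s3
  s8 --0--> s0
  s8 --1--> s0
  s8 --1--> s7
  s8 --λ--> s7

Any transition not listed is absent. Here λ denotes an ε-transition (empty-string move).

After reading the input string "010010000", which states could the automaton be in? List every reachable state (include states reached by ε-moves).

{s0, s1, s2, s3, s4, s7}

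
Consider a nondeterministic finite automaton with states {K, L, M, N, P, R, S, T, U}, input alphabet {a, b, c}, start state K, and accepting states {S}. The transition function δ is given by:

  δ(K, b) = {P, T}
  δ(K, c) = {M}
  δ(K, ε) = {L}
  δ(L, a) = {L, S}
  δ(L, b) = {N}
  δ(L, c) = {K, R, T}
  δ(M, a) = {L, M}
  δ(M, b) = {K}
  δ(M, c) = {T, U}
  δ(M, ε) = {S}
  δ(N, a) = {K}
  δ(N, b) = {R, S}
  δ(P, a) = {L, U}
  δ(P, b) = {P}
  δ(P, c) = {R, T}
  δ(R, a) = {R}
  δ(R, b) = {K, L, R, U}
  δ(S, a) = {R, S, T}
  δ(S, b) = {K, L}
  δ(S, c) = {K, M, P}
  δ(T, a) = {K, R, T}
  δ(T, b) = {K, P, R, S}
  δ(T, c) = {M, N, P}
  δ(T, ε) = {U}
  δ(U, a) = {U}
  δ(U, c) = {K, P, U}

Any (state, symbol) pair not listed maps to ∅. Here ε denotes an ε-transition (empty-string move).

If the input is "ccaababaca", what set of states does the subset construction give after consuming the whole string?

Start: ε-closure({K}) = {K, L}.
Read 'c': K→{M}, L→{K, R, T}; union {K, M, R, T}; ε-closure = {K, L, M, R, S, T, U}.
Read 'c': K→{M}, L→{K, R, T}, M→{T, U}, R→∅, S→{K, M, P}, T→{M, N, P}, U→{K, P, U}; union {K, M, N, P, R, T, U}; ε-closure = {K, L, M, N, P, R, S, T, U}.
Read 'a': K→∅, L→{L, S}, M→{L, M}, N→{K}, P→{L, U}, R→{R}, S→{R, S, T}, T→{K, R, T}, U→{U}; now {K, L, M, R, S, T, U}.
Read 'a': K→∅, L→{L, S}, M→{L, M}, R→{R}, S→{R, S, T}, T→{K, R, T}, U→{U}; now {K, L, M, R, S, T, U}.
Read 'b': K→{P, T}, L→{N}, M→{K}, R→{K, L, R, U}, S→{K, L}, T→{K, P, R, S}, U→∅; now {K, L, N, P, R, S, T, U}.
Read 'a': K→∅, L→{L, S}, N→{K}, P→{L, U}, R→{R}, S→{R, S, T}, T→{K, R, T}, U→{U}; now {K, L, R, S, T, U}.
Read 'b': K→{P, T}, L→{N}, R→{K, L, R, U}, S→{K, L}, T→{K, P, R, S}, U→∅; now {K, L, N, P, R, S, T, U}.
Read 'a': K→∅, L→{L, S}, N→{K}, P→{L, U}, R→{R}, S→{R, S, T}, T→{K, R, T}, U→{U}; now {K, L, R, S, T, U}.
Read 'c': K→{M}, L→{K, R, T}, R→∅, S→{K, M, P}, T→{M, N, P}, U→{K, P, U}; union {K, M, N, P, R, T, U}; ε-closure = {K, L, M, N, P, R, S, T, U}.
Read 'a': K→∅, L→{L, S}, M→{L, M}, N→{K}, P→{L, U}, R→{R}, S→{R, S, T}, T→{K, R, T}, U→{U}; now {K, L, M, R, S, T, U}.

{K, L, M, R, S, T, U}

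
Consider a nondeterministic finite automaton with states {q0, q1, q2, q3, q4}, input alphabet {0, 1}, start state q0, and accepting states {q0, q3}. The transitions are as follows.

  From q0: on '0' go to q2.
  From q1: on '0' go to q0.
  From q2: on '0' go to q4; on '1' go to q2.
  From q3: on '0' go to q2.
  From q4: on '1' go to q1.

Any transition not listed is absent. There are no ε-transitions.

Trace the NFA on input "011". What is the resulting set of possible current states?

{q2}

Start in {q0}.
Read '0': q0→{q2}; now {q2}.
Read '1': q2→{q2}; now {q2}.
Read '1': q2→{q2}; now {q2}.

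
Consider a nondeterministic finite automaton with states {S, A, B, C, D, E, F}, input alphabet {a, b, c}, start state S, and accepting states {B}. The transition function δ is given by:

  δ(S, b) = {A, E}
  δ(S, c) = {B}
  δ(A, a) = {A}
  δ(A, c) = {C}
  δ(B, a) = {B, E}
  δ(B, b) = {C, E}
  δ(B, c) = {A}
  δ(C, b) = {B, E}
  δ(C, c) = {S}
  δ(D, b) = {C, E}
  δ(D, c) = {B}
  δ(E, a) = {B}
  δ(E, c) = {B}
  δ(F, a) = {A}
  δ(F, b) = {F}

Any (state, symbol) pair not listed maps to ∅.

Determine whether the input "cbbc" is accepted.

Yes

Start in {S}.
Read 'c': S→{B}; now {B}.
Read 'b': B→{C, E}; now {C, E}.
Read 'b': C→{B, E}, E→∅; now {B, E}.
Read 'c': B→{A}, E→{B}; now {A, B}.
The final set {A, B} contains the accepting state B.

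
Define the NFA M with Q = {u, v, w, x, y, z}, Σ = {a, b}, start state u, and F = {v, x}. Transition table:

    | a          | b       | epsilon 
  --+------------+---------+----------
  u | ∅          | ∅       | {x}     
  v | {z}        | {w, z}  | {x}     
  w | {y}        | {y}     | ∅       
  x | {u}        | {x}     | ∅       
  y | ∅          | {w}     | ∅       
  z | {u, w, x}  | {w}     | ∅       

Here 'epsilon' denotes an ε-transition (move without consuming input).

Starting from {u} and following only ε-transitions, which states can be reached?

{u, x}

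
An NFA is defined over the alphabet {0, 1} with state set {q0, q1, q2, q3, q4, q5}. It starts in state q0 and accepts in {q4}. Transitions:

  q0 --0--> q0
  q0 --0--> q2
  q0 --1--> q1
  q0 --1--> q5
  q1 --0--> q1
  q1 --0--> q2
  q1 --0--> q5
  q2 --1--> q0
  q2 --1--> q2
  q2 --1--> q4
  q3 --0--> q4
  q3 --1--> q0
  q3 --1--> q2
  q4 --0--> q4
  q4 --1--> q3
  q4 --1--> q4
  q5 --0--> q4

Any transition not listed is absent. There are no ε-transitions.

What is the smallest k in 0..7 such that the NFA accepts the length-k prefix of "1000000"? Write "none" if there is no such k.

Start in {q0}.
Read '1': {q0} → {q1, q5}.
Read '0': {q1, q5} → {q1, q2, q4, q5}.
None of the earlier sets intersect F, but {q1, q2, q4, q5} does.

2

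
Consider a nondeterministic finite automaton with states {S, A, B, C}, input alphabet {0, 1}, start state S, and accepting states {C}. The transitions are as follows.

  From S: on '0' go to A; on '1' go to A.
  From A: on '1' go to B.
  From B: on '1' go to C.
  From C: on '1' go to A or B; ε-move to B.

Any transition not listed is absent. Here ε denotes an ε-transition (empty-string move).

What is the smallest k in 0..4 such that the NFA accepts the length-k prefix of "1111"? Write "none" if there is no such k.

Start in {S}.
Read '1': {S} → {A}.
Read '1': {A} → {B}.
Read '1': {B} → {B, C}.
None of the earlier sets intersect F, but {B, C} does.

3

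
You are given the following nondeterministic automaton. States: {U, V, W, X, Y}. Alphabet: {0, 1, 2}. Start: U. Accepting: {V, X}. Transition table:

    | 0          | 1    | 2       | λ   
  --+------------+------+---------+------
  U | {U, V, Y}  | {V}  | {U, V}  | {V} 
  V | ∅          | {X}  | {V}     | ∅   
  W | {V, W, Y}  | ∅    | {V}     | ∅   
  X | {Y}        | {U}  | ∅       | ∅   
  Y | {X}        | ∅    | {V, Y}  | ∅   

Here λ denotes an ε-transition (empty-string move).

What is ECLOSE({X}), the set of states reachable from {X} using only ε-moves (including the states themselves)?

{X}

Begin with {X}.
No ε-moves leave this set, so the closure equals the set itself.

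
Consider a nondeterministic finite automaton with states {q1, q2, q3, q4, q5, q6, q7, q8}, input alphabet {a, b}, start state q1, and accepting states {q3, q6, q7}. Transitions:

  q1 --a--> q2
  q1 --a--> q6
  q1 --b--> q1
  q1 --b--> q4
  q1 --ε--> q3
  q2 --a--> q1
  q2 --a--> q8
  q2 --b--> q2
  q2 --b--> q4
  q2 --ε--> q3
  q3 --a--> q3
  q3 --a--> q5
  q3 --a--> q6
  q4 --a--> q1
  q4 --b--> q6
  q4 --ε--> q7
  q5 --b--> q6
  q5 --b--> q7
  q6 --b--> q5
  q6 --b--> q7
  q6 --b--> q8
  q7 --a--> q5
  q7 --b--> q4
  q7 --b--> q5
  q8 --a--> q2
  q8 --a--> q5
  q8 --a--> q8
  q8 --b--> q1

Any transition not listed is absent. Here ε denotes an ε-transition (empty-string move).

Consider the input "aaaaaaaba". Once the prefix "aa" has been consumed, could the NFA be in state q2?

Start: ε-closure({q1}) = {q1, q3}.
Read 'a': {q1, q3} → {q2, q3, q5, q6}.
Read 'a': {q2, q3, q5, q6} → {q1, q3, q5, q6, q8}.
State q2 is not in {q1, q3, q5, q6, q8}.

No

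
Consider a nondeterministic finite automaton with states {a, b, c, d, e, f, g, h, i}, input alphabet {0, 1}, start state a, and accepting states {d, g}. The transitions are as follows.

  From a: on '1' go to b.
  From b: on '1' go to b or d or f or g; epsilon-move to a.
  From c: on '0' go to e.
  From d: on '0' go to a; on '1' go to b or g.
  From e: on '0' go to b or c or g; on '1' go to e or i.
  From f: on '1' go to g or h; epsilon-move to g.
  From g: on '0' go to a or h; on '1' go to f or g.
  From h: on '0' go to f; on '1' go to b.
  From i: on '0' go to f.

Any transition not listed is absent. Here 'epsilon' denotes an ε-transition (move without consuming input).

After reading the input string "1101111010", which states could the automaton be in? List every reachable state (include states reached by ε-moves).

Start in {a}.
Read '1': a→{b}; union {b}; ε-closure = {a, b}.
Read '1': a→{b}, b→{b, d, f, g}; union {b, d, f, g}; ε-closure = {a, b, d, f, g}.
Read '0': a→∅, b→∅, d→{a}, f→∅, g→{a, h}; now {a, h}.
Read '1': a→{b}, h→{b}; union {b}; ε-closure = {a, b}.
Read '1': a→{b}, b→{b, d, f, g}; union {b, d, f, g}; ε-closure = {a, b, d, f, g}.
Read '1': a→{b}, b→{b, d, f, g}, d→{b, g}, f→{g, h}, g→{f, g}; union {b, d, f, g, h}; ε-closure = {a, b, d, f, g, h}.
Read '1': a→{b}, b→{b, d, f, g}, d→{b, g}, f→{g, h}, g→{f, g}, h→{b}; union {b, d, f, g, h}; ε-closure = {a, b, d, f, g, h}.
Read '0': a→∅, b→∅, d→{a}, f→∅, g→{a, h}, h→{f}; union {a, f, h}; ε-closure = {a, f, g, h}.
Read '1': a→{b}, f→{g, h}, g→{f, g}, h→{b}; union {b, f, g, h}; ε-closure = {a, b, f, g, h}.
Read '0': a→∅, b→∅, f→∅, g→{a, h}, h→{f}; union {a, f, h}; ε-closure = {a, f, g, h}.

{a, f, g, h}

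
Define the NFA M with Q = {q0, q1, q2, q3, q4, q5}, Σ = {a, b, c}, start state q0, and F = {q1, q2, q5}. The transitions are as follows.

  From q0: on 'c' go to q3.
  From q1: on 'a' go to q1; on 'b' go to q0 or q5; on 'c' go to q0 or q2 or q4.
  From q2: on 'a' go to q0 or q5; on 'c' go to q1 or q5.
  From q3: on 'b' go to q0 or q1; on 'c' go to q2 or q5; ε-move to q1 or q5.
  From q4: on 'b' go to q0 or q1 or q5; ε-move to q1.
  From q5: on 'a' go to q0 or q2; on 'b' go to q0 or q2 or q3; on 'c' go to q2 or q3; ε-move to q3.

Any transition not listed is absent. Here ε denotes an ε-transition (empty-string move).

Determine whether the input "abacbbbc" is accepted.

Start in {q0}.
Read 'a': q0→∅; now ∅.
The set is empty and remains empty for the remaining 7 symbols.
The final set ∅ contains no accepting state.

No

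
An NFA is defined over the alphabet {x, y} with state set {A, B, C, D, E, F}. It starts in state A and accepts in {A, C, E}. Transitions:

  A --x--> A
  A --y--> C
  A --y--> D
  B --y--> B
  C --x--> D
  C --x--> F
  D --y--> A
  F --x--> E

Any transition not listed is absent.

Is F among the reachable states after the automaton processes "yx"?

Yes

Start in {A}.
Read 'y': {A} → {C, D}.
Read 'x': {C, D} → {D, F}.
State F is in {D, F}.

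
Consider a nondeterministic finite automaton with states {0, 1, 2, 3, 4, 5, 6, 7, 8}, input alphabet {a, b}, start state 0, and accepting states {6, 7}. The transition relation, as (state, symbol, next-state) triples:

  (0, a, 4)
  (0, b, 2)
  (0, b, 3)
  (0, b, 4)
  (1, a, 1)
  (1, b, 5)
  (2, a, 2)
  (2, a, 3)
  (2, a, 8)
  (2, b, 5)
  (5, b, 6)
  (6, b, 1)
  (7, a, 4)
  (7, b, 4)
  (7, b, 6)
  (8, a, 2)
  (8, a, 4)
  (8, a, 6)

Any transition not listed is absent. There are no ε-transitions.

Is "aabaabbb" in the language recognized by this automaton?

Start in {0}.
Read 'a': 0→{4}; now {4}.
Read 'a': 4→∅; now ∅.
The set is empty and remains empty for the remaining 6 symbols.
The final set ∅ contains no accepting state.

No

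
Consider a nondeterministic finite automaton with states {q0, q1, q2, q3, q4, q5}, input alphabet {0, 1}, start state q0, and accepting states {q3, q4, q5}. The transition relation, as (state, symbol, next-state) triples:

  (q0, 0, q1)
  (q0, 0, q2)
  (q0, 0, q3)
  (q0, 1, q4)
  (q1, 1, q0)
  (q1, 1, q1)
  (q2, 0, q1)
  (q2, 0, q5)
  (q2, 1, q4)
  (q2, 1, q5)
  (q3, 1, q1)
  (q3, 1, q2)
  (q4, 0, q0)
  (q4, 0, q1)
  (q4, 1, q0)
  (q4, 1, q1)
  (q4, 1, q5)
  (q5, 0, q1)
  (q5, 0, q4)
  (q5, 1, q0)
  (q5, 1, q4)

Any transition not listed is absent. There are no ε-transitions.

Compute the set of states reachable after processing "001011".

Start in {q0}.
Read '0': q0→{q1, q2, q3}; now {q1, q2, q3}.
Read '0': q1→∅, q2→{q1, q5}, q3→∅; now {q1, q5}.
Read '1': q1→{q0, q1}, q5→{q0, q4}; now {q0, q1, q4}.
Read '0': q0→{q1, q2, q3}, q1→∅, q4→{q0, q1}; now {q0, q1, q2, q3}.
Read '1': q0→{q4}, q1→{q0, q1}, q2→{q4, q5}, q3→{q1, q2}; now {q0, q1, q2, q4, q5}.
Read '1': q0→{q4}, q1→{q0, q1}, q2→{q4, q5}, q4→{q0, q1, q5}, q5→{q0, q4}; now {q0, q1, q4, q5}.

{q0, q1, q4, q5}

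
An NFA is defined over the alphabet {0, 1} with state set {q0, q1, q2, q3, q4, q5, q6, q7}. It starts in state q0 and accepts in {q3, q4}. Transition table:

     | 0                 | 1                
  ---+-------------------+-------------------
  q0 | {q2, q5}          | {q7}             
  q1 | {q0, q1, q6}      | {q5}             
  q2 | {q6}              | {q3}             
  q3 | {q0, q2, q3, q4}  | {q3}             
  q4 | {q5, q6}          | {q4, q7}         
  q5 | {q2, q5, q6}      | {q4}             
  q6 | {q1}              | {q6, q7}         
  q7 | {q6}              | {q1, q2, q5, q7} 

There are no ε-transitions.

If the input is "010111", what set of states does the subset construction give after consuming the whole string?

Start in {q0}.
Read '0': q0→{q2, q5}; now {q2, q5}.
Read '1': q2→{q3}, q5→{q4}; now {q3, q4}.
Read '0': q3→{q0, q2, q3, q4}, q4→{q5, q6}; now {q0, q2, q3, q4, q5, q6}.
Read '1': q0→{q7}, q2→{q3}, q3→{q3}, q4→{q4, q7}, q5→{q4}, q6→{q6, q7}; now {q3, q4, q6, q7}.
Read '1': q3→{q3}, q4→{q4, q7}, q6→{q6, q7}, q7→{q1, q2, q5, q7}; now {q1, q2, q3, q4, q5, q6, q7}.
Read '1': q1→{q5}, q2→{q3}, q3→{q3}, q4→{q4, q7}, q5→{q4}, q6→{q6, q7}, q7→{q1, q2, q5, q7}; now {q1, q2, q3, q4, q5, q6, q7}.

{q1, q2, q3, q4, q5, q6, q7}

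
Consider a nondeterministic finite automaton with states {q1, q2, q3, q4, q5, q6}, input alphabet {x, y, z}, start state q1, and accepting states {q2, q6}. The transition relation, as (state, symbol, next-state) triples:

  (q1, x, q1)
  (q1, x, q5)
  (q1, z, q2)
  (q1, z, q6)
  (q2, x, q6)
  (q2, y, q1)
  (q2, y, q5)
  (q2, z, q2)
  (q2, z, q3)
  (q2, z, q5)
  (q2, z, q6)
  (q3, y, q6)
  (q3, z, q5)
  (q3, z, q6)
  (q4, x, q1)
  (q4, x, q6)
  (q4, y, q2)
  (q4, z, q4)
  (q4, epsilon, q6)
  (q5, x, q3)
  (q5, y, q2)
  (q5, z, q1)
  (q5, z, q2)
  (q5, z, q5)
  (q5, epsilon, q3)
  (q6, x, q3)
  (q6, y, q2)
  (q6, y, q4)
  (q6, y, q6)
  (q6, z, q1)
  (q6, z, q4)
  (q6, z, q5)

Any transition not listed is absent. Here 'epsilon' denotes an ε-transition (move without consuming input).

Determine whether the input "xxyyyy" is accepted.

Yes

Start in {q1}.
Read 'x': {q1} → {q1, q3, q5}.
Read 'x': {q1, q3, q5} → {q1, q3, q5}.
Read 'y': {q1, q3, q5} → {q2, q6}.
Read 'y': {q2, q6} → {q1, q2, q3, q4, q5, q6}.
Read 'y': {q1, q2, q3, q4, q5, q6} → {q1, q2, q3, q4, q5, q6}.
Read 'y': {q1, q2, q3, q4, q5, q6} → {q1, q2, q3, q4, q5, q6}.
The final set {q1, q2, q3, q4, q5, q6} contains the accepting states q2, q6.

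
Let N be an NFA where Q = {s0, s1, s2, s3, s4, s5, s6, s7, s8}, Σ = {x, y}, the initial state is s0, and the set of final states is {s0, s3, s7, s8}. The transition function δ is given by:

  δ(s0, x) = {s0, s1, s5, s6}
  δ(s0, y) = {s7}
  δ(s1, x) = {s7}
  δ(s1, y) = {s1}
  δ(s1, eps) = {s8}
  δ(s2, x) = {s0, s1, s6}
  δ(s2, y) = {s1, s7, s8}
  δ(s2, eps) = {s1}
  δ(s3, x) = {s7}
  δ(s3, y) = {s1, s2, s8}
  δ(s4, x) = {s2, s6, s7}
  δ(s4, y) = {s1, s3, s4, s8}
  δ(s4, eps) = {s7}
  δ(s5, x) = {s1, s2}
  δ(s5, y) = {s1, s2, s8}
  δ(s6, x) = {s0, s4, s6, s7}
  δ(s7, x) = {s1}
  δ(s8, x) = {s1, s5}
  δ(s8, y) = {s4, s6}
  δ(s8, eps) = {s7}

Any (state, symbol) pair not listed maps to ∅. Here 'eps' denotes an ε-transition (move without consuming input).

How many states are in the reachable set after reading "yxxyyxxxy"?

Start in {s0}.
Read 'y': {s0} → {s7}.
Read 'x': {s7} → {s1, s7, s8}.
Read 'x': {s1, s7, s8} → {s1, s5, s7, s8}.
Read 'y': {s1, s5, s7, s8} → {s1, s2, s4, s6, s7, s8}.
Read 'y': {s1, s2, s4, s6, s7, s8} → {s1, s3, s4, s6, s7, s8}.
Read 'x': {s1, s3, s4, s6, s7, s8} → {s0, s1, s2, s4, s5, s6, s7, s8}.
Read 'x': {s0, s1, s2, s4, s5, s6, s7, s8} → {s0, s1, s2, s4, s5, s6, s7, s8}.
Read 'x': {s0, s1, s2, s4, s5, s6, s7, s8} → {s0, s1, s2, s4, s5, s6, s7, s8}.
Read 'y': {s0, s1, s2, s4, s5, s6, s7, s8} → {s1, s2, s3, s4, s6, s7, s8}.
That set has 7 states.

7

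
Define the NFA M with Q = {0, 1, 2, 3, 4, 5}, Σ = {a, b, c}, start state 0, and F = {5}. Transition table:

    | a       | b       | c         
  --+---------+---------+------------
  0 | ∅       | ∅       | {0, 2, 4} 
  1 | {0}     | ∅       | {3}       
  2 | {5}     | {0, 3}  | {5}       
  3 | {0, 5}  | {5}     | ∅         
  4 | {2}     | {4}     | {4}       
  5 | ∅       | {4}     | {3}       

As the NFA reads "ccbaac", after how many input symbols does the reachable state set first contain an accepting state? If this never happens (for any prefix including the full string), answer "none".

2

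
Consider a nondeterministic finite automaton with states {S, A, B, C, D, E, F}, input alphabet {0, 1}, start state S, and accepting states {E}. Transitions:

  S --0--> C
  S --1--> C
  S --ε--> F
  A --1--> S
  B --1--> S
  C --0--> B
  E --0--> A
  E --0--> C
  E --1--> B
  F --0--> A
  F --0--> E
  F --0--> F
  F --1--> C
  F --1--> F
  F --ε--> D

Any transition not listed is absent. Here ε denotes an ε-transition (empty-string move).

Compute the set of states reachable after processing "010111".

{C, D, F}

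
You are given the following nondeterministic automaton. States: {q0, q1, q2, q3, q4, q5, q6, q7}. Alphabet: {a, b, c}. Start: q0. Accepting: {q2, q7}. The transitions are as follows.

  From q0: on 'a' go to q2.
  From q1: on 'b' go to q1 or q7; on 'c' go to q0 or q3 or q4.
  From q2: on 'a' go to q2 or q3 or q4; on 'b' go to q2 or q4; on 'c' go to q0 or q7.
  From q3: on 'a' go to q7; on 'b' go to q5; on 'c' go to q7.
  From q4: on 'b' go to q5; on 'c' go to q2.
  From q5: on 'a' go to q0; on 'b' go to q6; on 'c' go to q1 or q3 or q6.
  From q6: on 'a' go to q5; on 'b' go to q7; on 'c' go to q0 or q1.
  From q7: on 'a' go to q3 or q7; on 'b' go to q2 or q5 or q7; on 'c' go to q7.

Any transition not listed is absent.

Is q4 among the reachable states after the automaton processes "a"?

No

Start in {q0}.
Read 'a': {q0} → {q2}.
State q4 is not in {q2}.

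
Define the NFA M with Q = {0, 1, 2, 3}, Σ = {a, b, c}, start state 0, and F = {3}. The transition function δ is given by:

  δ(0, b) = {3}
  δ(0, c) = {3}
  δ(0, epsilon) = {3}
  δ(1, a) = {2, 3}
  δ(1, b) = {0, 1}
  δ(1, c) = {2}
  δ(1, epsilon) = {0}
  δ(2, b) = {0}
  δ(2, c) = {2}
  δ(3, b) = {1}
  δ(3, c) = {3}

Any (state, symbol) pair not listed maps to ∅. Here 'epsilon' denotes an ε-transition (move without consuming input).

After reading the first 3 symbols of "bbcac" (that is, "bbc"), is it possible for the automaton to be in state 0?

No

Start: ε-closure({0}) = {0, 3}.
Read 'b': 0→{3}, 3→{1}; union {1, 3}; ε-closure = {0, 1, 3}.
Read 'b': 0→{3}, 1→{0, 1}, 3→{1}; now {0, 1, 3}.
Read 'c': 0→{3}, 1→{2}, 3→{3}; now {2, 3}.
State 0 is not in {2, 3}.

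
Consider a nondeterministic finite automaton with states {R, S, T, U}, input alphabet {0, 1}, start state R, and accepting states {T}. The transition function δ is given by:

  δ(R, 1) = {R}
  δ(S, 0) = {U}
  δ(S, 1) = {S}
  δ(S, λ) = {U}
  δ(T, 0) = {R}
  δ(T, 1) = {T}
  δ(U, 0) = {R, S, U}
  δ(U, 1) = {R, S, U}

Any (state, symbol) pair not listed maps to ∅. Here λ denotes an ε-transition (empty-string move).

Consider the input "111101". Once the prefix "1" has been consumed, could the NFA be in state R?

Yes

Start in {R}.
Read '1': {R} → {R}.
State R is in {R}.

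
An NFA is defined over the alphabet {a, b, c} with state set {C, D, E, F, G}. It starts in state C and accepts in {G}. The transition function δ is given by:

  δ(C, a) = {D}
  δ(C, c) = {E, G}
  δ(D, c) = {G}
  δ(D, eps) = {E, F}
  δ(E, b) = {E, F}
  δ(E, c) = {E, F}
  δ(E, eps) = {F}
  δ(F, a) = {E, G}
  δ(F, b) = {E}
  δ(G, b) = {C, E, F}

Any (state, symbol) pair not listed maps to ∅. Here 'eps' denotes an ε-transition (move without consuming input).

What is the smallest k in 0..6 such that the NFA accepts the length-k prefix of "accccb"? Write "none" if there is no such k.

2

Start in {C}.
Read 'a': {C} → {D, E, F}.
Read 'c': {D, E, F} → {E, F, G}.
None of the earlier sets intersect F, but {E, F, G} does.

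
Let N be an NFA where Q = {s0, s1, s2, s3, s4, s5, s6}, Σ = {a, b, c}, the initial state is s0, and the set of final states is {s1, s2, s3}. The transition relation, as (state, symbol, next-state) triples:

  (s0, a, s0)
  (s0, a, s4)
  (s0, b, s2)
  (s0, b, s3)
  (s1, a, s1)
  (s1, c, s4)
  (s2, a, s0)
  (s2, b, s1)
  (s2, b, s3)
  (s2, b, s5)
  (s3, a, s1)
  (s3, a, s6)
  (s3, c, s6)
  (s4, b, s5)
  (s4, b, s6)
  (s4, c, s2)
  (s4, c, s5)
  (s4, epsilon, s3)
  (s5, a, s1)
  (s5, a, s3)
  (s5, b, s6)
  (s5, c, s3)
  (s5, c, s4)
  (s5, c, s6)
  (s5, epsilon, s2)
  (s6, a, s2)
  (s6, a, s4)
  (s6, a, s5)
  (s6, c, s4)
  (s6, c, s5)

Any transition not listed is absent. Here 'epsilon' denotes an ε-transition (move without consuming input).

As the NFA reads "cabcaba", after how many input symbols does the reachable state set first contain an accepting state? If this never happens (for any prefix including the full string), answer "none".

Start in {s0}.
Read 'c': {s0} → ∅.
The set is empty and remains empty for the remaining 6 symbols.
No reachable set along the way intersects F.

none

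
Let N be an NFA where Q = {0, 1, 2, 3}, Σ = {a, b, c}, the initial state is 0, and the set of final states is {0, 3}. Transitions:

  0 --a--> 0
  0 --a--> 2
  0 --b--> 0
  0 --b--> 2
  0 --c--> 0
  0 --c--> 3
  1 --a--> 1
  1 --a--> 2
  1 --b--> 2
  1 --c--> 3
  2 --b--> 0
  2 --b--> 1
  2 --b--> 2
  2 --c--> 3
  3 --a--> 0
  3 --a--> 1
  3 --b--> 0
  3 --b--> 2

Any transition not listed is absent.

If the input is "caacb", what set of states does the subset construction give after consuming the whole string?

{0, 2}

Start in {0}.
Read 'c': {0} → {0, 3}.
Read 'a': {0, 3} → {0, 1, 2}.
Read 'a': {0, 1, 2} → {0, 1, 2}.
Read 'c': {0, 1, 2} → {0, 3}.
Read 'b': {0, 3} → {0, 2}.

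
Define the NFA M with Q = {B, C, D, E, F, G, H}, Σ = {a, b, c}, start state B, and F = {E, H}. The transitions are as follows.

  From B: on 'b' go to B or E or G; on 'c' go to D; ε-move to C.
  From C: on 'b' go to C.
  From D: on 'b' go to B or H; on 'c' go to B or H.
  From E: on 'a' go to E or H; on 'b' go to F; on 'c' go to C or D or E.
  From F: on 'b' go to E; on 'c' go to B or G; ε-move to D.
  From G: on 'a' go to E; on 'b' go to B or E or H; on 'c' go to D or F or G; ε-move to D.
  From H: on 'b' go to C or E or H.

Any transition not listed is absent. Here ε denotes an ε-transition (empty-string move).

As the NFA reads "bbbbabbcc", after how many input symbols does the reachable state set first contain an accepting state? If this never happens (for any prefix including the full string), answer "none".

Start: ε-closure({B}) = {B, C}.
Read 'b': {B, C} → {B, C, D, E, G}.
None of the earlier sets intersect F, but {B, C, D, E, G} does.

1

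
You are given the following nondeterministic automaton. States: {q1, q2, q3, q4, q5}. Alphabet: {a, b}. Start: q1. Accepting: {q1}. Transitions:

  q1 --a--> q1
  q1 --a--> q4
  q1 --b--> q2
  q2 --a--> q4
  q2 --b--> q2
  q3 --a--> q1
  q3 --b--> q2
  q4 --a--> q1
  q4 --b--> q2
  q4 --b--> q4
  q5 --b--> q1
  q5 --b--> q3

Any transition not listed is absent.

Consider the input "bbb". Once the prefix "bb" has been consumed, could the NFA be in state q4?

No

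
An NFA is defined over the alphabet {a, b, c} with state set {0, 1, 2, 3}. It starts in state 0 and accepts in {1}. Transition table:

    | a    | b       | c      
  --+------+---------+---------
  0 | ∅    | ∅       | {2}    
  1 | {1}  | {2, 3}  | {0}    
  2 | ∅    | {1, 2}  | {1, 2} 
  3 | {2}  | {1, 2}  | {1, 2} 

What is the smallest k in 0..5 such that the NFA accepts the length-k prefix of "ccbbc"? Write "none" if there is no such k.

Start in {0}.
Read 'c': 0→{2}; now {2}.
Read 'c': 2→{1, 2}; now {1, 2}.
None of the earlier sets intersect F, but {1, 2} does.

2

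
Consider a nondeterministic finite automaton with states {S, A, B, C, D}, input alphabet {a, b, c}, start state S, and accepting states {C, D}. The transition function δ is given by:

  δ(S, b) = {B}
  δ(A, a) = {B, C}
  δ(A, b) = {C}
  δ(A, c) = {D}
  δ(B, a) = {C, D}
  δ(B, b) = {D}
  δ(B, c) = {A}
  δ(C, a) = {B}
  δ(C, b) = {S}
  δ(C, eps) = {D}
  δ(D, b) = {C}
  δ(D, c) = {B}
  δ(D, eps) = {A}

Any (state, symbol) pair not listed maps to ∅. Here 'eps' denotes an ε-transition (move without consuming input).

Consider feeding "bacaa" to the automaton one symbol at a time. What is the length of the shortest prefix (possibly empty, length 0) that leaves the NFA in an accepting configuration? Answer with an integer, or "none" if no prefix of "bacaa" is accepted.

Start in {S}.
Read 'b': S→{B}; now {B}.
Read 'a': B→{C, D}; union {C, D}; ε-closure = {A, C, D}.
None of the earlier sets intersect F, but {A, C, D} does.

2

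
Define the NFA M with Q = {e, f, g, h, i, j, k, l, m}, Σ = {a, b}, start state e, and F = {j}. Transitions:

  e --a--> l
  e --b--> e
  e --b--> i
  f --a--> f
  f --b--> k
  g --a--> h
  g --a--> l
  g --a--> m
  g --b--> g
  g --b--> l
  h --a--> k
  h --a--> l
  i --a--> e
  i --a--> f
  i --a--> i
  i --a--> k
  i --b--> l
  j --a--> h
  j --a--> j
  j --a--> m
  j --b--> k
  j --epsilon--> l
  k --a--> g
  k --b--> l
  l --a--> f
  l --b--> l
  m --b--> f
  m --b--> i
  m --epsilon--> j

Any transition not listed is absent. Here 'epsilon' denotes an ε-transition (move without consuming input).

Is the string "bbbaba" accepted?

Start in {e}.
Read 'b': e→{e, i}; now {e, i}.
Read 'b': e→{e, i}, i→{l}; now {e, i, l}.
Read 'b': e→{e, i}, i→{l}, l→{l}; now {e, i, l}.
Read 'a': e→{l}, i→{e, f, i, k}, l→{f}; now {e, f, i, k, l}.
Read 'b': e→{e, i}, f→{k}, i→{l}, k→{l}, l→{l}; now {e, i, k, l}.
Read 'a': e→{l}, i→{e, f, i, k}, k→{g}, l→{f}; now {e, f, g, i, k, l}.
The final set {e, f, g, i, k, l} contains no accepting state.

No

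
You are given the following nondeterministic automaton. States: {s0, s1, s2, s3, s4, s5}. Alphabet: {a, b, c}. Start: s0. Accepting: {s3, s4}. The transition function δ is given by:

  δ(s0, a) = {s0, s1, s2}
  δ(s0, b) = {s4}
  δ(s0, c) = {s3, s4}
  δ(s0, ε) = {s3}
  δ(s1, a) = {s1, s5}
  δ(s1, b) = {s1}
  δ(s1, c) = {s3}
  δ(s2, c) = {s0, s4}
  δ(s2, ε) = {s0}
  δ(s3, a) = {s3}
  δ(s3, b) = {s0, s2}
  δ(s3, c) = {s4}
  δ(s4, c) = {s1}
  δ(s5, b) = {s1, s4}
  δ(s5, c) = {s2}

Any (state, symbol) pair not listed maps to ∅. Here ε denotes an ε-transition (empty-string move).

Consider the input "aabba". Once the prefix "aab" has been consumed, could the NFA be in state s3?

Start: ε-closure({s0}) = {s0, s3}.
Read 'a': s0→{s0, s1, s2}, s3→{s3}; now {s0, s1, s2, s3}.
Read 'a': s0→{s0, s1, s2}, s1→{s1, s5}, s2→∅, s3→{s3}; now {s0, s1, s2, s3, s5}.
Read 'b': s0→{s4}, s1→{s1}, s2→∅, s3→{s0, s2}, s5→{s1, s4}; union {s0, s1, s2, s4}; ε-closure = {s0, s1, s2, s3, s4}.
State s3 is in {s0, s1, s2, s3, s4}.

Yes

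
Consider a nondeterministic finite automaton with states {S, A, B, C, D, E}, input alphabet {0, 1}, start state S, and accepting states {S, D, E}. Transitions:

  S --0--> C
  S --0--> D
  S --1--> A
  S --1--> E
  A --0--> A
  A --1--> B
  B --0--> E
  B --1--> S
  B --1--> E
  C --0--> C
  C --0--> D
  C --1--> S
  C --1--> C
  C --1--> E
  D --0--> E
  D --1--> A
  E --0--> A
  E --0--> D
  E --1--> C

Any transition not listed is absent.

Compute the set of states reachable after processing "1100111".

{S, A, B, C, E}

Start in {S}.
Read '1': {S} → {A, E}.
Read '1': {A, E} → {B, C}.
Read '0': {B, C} → {C, D, E}.
Read '0': {C, D, E} → {A, C, D, E}.
Read '1': {A, C, D, E} → {S, A, B, C, E}.
Read '1': {S, A, B, C, E} → {S, A, B, C, E}.
Read '1': {S, A, B, C, E} → {S, A, B, C, E}.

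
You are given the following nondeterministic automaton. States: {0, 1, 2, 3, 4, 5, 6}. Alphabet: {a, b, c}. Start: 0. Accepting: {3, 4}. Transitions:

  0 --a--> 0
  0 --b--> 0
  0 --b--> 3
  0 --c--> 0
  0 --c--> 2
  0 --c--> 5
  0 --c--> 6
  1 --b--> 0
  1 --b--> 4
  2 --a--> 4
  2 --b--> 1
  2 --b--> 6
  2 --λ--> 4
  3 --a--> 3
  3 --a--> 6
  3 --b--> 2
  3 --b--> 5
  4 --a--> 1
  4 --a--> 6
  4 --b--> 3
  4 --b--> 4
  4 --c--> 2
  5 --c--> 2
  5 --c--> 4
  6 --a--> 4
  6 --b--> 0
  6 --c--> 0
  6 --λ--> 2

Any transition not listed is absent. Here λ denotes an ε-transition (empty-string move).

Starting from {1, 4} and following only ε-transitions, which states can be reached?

{1, 4}

Begin with {1, 4}.
No ε-moves leave this set, so the closure equals the set itself.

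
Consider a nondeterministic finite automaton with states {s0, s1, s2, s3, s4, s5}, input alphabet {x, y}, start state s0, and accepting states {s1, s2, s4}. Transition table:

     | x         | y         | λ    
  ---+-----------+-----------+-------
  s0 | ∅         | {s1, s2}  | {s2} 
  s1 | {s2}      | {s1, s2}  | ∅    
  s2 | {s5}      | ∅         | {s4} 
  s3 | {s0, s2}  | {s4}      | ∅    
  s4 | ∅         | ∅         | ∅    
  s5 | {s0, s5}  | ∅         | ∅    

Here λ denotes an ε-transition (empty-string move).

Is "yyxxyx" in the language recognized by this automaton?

Yes

Start: ε-closure({s0}) = {s0, s2, s4}.
Read 'y': s0→{s1, s2}, s2→∅, s4→∅; union {s1, s2}; ε-closure = {s1, s2, s4}.
Read 'y': s1→{s1, s2}, s2→∅, s4→∅; union {s1, s2}; ε-closure = {s1, s2, s4}.
Read 'x': s1→{s2}, s2→{s5}, s4→∅; union {s2, s5}; ε-closure = {s2, s4, s5}.
Read 'x': s2→{s5}, s4→∅, s5→{s0, s5}; union {s0, s5}; ε-closure = {s0, s2, s4, s5}.
Read 'y': s0→{s1, s2}, s2→∅, s4→∅, s5→∅; union {s1, s2}; ε-closure = {s1, s2, s4}.
Read 'x': s1→{s2}, s2→{s5}, s4→∅; union {s2, s5}; ε-closure = {s2, s4, s5}.
The final set {s2, s4, s5} contains the accepting states s2, s4.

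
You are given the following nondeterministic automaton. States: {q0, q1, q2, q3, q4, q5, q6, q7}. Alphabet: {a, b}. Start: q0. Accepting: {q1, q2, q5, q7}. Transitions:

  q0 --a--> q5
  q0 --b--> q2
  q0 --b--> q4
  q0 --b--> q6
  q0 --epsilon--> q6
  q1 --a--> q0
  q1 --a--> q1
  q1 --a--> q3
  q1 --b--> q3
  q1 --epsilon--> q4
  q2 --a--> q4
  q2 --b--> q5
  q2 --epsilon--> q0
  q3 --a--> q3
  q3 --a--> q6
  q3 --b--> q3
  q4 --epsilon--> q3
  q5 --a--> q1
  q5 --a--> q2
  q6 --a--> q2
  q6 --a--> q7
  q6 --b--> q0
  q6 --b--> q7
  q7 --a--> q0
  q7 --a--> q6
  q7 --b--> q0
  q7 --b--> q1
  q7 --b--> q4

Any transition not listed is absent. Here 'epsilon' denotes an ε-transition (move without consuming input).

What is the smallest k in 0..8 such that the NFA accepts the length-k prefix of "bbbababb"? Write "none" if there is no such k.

1

Start: ε-closure({q0}) = {q0, q6}.
Read 'b': {q0, q6} → {q0, q2, q3, q4, q6, q7}.
None of the earlier sets intersect F, but {q0, q2, q3, q4, q6, q7} does.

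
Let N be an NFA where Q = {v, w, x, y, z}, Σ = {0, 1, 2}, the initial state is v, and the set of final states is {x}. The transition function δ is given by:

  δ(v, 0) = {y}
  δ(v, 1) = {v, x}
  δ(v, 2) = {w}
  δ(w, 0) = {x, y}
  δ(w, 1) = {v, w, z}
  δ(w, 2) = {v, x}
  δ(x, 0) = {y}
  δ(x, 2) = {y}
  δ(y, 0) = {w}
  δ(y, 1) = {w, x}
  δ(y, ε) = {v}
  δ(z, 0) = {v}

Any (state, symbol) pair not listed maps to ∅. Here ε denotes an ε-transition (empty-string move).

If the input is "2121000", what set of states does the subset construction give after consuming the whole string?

{v, w, x, y}

Start in {v}.
Read '2': {v} → {w}.
Read '1': {w} → {v, w, z}.
Read '2': {v, w, z} → {v, w, x}.
Read '1': {v, w, x} → {v, w, x, z}.
Read '0': {v, w, x, z} → {v, x, y}.
Read '0': {v, x, y} → {v, w, y}.
Read '0': {v, w, y} → {v, w, x, y}.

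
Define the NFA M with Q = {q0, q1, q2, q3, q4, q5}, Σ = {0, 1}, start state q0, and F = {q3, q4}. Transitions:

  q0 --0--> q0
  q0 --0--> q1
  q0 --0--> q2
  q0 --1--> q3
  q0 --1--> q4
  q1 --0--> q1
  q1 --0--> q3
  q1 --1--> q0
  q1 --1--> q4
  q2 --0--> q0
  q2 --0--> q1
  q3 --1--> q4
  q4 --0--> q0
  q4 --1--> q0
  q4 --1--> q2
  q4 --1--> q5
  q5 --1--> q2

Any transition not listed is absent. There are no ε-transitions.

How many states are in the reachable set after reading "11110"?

Start in {q0}.
Read '1': {q0} → {q3, q4}.
Read '1': {q3, q4} → {q0, q2, q4, q5}.
Read '1': {q0, q2, q4, q5} → {q0, q2, q3, q4, q5}.
Read '1': {q0, q2, q3, q4, q5} → {q0, q2, q3, q4, q5}.
Read '0': {q0, q2, q3, q4, q5} → {q0, q1, q2}.
That set has 3 states.

3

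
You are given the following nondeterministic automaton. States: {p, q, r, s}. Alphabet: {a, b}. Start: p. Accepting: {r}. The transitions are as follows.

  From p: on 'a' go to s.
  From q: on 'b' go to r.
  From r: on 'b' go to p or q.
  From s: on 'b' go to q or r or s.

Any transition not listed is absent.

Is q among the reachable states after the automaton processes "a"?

No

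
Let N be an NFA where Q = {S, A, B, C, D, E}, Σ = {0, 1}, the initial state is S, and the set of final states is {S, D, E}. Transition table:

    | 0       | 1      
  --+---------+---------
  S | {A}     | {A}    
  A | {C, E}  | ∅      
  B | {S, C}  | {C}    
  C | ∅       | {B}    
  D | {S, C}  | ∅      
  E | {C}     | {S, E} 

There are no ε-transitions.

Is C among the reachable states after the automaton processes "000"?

Start in {S}.
Read '0': S→{A}; now {A}.
Read '0': A→{C, E}; now {C, E}.
Read '0': C→∅, E→{C}; now {C}.
State C is in {C}.

Yes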